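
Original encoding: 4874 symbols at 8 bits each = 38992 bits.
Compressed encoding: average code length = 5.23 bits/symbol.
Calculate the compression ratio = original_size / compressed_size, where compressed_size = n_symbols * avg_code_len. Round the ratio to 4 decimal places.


original_size = n_symbols * orig_bits = 4874 * 8 = 38992 bits
compressed_size = n_symbols * avg_code_len = 4874 * 5.23 = 25491.02 bits
ratio = original_size / compressed_size = 38992 / 25491.02 = 1.5296

Compression ratio = 1.5296


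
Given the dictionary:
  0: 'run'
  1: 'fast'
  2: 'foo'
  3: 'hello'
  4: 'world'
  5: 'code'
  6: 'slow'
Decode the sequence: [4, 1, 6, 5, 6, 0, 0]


Look up each index in the dictionary:
  4 -> 'world'
  1 -> 'fast'
  6 -> 'slow'
  5 -> 'code'
  6 -> 'slow'
  0 -> 'run'
  0 -> 'run'

Decoded: "world fast slow code slow run run"


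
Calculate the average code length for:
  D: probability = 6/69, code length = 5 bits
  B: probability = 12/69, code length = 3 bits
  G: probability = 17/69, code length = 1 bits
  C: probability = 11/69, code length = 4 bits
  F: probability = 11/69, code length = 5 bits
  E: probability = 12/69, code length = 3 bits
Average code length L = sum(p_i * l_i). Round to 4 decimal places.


Weighted contributions p_i * l_i:
  D: (6/69) * 5 = 30/69
  B: (12/69) * 3 = 36/69
  G: (17/69) * 1 = 17/69
  C: (11/69) * 4 = 44/69
  F: (11/69) * 5 = 55/69
  E: (12/69) * 3 = 36/69
Sum = (30 + 36 + 17 + 44 + 55 + 36)/69 = 218/69

L = 218/69 = 3.1594 bits/symbol


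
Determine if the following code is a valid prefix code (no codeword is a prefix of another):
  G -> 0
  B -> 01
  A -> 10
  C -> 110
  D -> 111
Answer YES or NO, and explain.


Checking each pair (does one codeword prefix another?):
  G='0' vs B='01': prefix -- VIOLATION

NO -- this is NOT a valid prefix code. G (0) is a prefix of B (01).


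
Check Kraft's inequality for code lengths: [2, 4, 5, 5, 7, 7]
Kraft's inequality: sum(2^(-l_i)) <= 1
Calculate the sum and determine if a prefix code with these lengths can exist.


Sum = 2^(-2) + 2^(-4) + 2^(-5) + 2^(-5) + 2^(-7) + 2^(-7)
    = 0.25 + 0.0625 + 0.03125 + 0.03125 + 0.0078125 + 0.0078125
    = 50/128 = 0.390625
Since 0.390625 <= 1, Kraft's inequality IS satisfied.
A prefix code with these lengths CAN exist.

Kraft sum = 0.390625. Satisfied.


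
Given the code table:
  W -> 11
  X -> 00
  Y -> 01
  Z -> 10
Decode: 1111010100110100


Decoding:
11 -> W
11 -> W
01 -> Y
01 -> Y
00 -> X
11 -> W
01 -> Y
00 -> X


Result: WWYYXWYX


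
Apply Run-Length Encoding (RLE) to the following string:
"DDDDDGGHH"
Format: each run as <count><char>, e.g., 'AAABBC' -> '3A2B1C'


Scanning runs left to right:
  i=0: run of 'D' x 5 -> '5D'
  i=5: run of 'G' x 2 -> '2G'
  i=7: run of 'H' x 2 -> '2H'

RLE = 5D2G2H


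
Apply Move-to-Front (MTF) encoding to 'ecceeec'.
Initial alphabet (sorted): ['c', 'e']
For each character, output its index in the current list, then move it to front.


MTF encoding:
'e': index 1 in ['c', 'e'] -> ['e', 'c']
'c': index 1 in ['e', 'c'] -> ['c', 'e']
'c': index 0 in ['c', 'e'] -> ['c', 'e']
'e': index 1 in ['c', 'e'] -> ['e', 'c']
'e': index 0 in ['e', 'c'] -> ['e', 'c']
'e': index 0 in ['e', 'c'] -> ['e', 'c']
'c': index 1 in ['e', 'c'] -> ['c', 'e']


Output: [1, 1, 0, 1, 0, 0, 1]


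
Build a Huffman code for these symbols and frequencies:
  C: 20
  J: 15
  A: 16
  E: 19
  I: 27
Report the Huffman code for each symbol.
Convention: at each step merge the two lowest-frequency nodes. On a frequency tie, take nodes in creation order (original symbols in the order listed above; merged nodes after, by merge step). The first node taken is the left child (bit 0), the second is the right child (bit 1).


Huffman tree construction:
Step 1: Merge J(15) + A(16) = 31
Step 2: Merge E(19) + C(20) = 39
Step 3: Merge I(27) + (J+A)(31) = 58
Step 4: Merge (E+C)(39) + (I+(J+A))(58) = 97
Read each symbol's code off the tree from the root (left child = 0, right child = 1).

Codes:
  C: 01 (length 2)
  J: 110 (length 3)
  A: 111 (length 3)
  E: 00 (length 2)
  I: 10 (length 2)
Average code length: 225/97 = 2.3196 bits/symbol


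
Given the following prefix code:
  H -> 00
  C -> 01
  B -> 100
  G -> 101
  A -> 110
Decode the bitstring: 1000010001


Decoding step by step:
Bits 100 -> B
Bits 00 -> H
Bits 100 -> B
Bits 01 -> C


Decoded message: BHBC


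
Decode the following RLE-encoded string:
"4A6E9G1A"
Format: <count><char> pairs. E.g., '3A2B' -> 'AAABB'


Expanding each <count><char> pair:
  4A -> 'AAAA'
  6E -> 'EEEEEE'
  9G -> 'GGGGGGGGG'
  1A -> 'A'

Decoded = AAAAEEEEEEGGGGGGGGGA


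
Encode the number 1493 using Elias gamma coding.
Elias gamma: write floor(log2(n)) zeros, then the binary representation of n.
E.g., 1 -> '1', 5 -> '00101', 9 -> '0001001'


num_bits = floor(log2(1493)) + 1 = 11
leading_zeros = num_bits - 1 = 10
binary(1493) = 10111010101

Elias gamma(1493) = '0000000000' + '10111010101' = 000000000010111010101 (21 bits)


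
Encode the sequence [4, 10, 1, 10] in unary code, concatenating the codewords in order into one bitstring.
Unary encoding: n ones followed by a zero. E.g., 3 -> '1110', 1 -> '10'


Encode each number as n ones followed by a terminating 0:
  4 -> 11110 (5 bits)
  10 -> 11111111110 (11 bits)
  1 -> 10 (2 bits)
  10 -> 11111111110 (11 bits)
Total length = 5 + 11 + 2 + 11 = 29 bits.

Unary([4, 10, 1, 10]) = 11110111111111101011111111110 (29 bits)


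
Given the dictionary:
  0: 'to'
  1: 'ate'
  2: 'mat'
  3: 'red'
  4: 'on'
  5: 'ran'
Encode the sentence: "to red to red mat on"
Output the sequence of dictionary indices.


Look up each word in the dictionary:
  'to' -> 0
  'red' -> 3
  'to' -> 0
  'red' -> 3
  'mat' -> 2
  'on' -> 4

Encoded: [0, 3, 0, 3, 2, 4]


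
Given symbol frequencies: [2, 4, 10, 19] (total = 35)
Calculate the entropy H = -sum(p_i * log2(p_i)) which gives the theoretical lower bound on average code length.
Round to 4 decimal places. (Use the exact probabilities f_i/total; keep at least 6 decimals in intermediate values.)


Per-symbol terms -p_i * log2(p_i) with p_i = f_i/35:
  p = 2/35 = 0.057143: log2(p) = -4.129283, -p*log2(p) = 0.235959
  p = 4/35 = 0.114286: log2(p) = -3.129283, -p*log2(p) = 0.357632
  p = 10/35 = 0.285714: log2(p) = -1.807355, -p*log2(p) = 0.516387
  p = 19/35 = 0.542857: log2(p) = -0.881356, -p*log2(p) = 0.478450
H = 0.235959 + 0.357632 + 0.516387 + 0.478450 = 1.588428

H = 1.5884 bits/symbol


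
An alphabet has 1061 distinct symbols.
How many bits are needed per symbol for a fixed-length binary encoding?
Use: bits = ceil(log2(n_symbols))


log2(1061) = 10.0512
Bracket: 2^10 = 1024 < 1061 <= 2^11 = 2048
So ceil(log2(1061)) = 11

bits = ceil(log2(1061)) = ceil(10.0512) = 11 bits


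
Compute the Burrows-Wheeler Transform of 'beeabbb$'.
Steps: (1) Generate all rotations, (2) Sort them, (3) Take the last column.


Rotations (sorted):
  0: $beeabbb -> last char: b
  1: abbb$bee -> last char: e
  2: b$beeabb -> last char: b
  3: bb$beeab -> last char: b
  4: bbb$beea -> last char: a
  5: beeabbb$ -> last char: $
  6: eabbb$be -> last char: e
  7: eeabbb$b -> last char: b


BWT = bebba$eb


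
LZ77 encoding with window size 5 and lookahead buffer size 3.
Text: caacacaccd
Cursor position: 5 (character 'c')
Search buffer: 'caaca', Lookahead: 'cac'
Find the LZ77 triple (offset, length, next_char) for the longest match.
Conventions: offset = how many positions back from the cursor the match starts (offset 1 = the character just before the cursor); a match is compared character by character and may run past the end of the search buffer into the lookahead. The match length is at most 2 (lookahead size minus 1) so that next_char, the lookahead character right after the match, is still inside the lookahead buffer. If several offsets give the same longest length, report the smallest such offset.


Try each offset into the search buffer:
  offset=1 (pos 4, char 'a'): match length 0
  offset=2 (pos 3, char 'c'): match length 2
  offset=3 (pos 2, char 'a'): match length 0
  offset=4 (pos 1, char 'a'): match length 0
  offset=5 (pos 0, char 'c'): match length 2
Longest match has length 2, found at offsets 2, 5; take the smallest, offset 2.
next_char = character at position 5 + 2 = 7 -> 'c'

Best match: offset=2, length=2 (matching 'ca' starting at position 3)
LZ77 triple: (2, 2, 'c')


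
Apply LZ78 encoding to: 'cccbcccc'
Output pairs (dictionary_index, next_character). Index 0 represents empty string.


LZ78 encoding steps:
Dictionary: {0: ''}
Step 1: w='' (idx 0), next='c' -> output (0, 'c'), add 'c' as idx 1
Step 2: w='c' (idx 1), next='c' -> output (1, 'c'), add 'cc' as idx 2
Step 3: w='' (idx 0), next='b' -> output (0, 'b'), add 'b' as idx 3
Step 4: w='cc' (idx 2), next='c' -> output (2, 'c'), add 'ccc' as idx 4
Step 5: w='c' (idx 1), end of input -> output (1, '')


Encoded: [(0, 'c'), (1, 'c'), (0, 'b'), (2, 'c'), (1, '')]


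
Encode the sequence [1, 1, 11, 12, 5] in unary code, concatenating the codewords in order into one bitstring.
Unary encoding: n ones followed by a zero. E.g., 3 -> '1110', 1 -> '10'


Encode each number as n ones followed by a terminating 0:
  1 -> 10 (2 bits)
  1 -> 10 (2 bits)
  11 -> 111111111110 (12 bits)
  12 -> 1111111111110 (13 bits)
  5 -> 111110 (6 bits)
Total length = 2 + 2 + 12 + 13 + 6 = 35 bits.

Unary([1, 1, 11, 12, 5]) = 10101111111111101111111111110111110 (35 bits)


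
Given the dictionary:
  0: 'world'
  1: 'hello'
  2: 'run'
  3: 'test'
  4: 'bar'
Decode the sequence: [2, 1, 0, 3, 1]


Look up each index in the dictionary:
  2 -> 'run'
  1 -> 'hello'
  0 -> 'world'
  3 -> 'test'
  1 -> 'hello'

Decoded: "run hello world test hello"


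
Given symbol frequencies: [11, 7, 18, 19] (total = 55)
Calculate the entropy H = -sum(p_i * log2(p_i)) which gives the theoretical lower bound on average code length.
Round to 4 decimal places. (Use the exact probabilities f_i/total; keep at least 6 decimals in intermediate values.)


Per-symbol terms -p_i * log2(p_i) with p_i = f_i/55:
  p = 11/55 = 0.200000: log2(p) = -2.321928, -p*log2(p) = 0.464386
  p = 7/55 = 0.127273: log2(p) = -2.974005, -p*log2(p) = 0.378510
  p = 18/55 = 0.327273: log2(p) = -1.611435, -p*log2(p) = 0.527379
  p = 19/55 = 0.345455: log2(p) = -1.533432, -p*log2(p) = 0.529731
H = 0.464386 + 0.378510 + 0.527379 + 0.529731 = 1.900006

H = 1.9 bits/symbol


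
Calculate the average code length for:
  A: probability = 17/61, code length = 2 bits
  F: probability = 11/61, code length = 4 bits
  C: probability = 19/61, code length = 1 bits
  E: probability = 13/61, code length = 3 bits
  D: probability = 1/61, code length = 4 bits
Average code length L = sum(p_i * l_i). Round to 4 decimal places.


Weighted contributions p_i * l_i:
  A: (17/61) * 2 = 34/61
  F: (11/61) * 4 = 44/61
  C: (19/61) * 1 = 19/61
  E: (13/61) * 3 = 39/61
  D: (1/61) * 4 = 4/61
Sum = (34 + 44 + 19 + 39 + 4)/61 = 140/61

L = 140/61 = 2.2951 bits/symbol


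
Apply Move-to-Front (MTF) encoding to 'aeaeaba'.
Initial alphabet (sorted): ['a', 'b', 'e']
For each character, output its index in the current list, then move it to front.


MTF encoding:
'a': index 0 in ['a', 'b', 'e'] -> ['a', 'b', 'e']
'e': index 2 in ['a', 'b', 'e'] -> ['e', 'a', 'b']
'a': index 1 in ['e', 'a', 'b'] -> ['a', 'e', 'b']
'e': index 1 in ['a', 'e', 'b'] -> ['e', 'a', 'b']
'a': index 1 in ['e', 'a', 'b'] -> ['a', 'e', 'b']
'b': index 2 in ['a', 'e', 'b'] -> ['b', 'a', 'e']
'a': index 1 in ['b', 'a', 'e'] -> ['a', 'b', 'e']


Output: [0, 2, 1, 1, 1, 2, 1]


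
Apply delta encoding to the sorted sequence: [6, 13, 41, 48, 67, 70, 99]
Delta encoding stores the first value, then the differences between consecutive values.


First value: 6
Deltas:
  13 - 6 = 7
  41 - 13 = 28
  48 - 41 = 7
  67 - 48 = 19
  70 - 67 = 3
  99 - 70 = 29


Delta encoded: [6, 7, 28, 7, 19, 3, 29]


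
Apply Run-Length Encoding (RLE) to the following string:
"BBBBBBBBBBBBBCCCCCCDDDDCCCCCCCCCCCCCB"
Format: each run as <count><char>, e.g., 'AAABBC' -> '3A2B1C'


Scanning runs left to right:
  i=0: run of 'B' x 13 -> '13B'
  i=13: run of 'C' x 6 -> '6C'
  i=19: run of 'D' x 4 -> '4D'
  i=23: run of 'C' x 13 -> '13C'
  i=36: run of 'B' x 1 -> '1B'

RLE = 13B6C4D13C1B


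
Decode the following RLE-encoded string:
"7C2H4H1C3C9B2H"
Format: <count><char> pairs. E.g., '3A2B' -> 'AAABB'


Expanding each <count><char> pair:
  7C -> 'CCCCCCC'
  2H -> 'HH'
  4H -> 'HHHH'
  1C -> 'C'
  3C -> 'CCC'
  9B -> 'BBBBBBBBB'
  2H -> 'HH'

Decoded = CCCCCCCHHHHHHCCCCBBBBBBBBBHH


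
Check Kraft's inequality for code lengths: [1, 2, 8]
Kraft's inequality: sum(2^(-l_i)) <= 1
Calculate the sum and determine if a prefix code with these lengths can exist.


Sum = 2^(-1) + 2^(-2) + 2^(-8)
    = 0.5 + 0.25 + 0.00390625
    = 193/256 = 0.75390625
Since 0.75390625 <= 1, Kraft's inequality IS satisfied.
A prefix code with these lengths CAN exist.

Kraft sum = 0.75390625. Satisfied.


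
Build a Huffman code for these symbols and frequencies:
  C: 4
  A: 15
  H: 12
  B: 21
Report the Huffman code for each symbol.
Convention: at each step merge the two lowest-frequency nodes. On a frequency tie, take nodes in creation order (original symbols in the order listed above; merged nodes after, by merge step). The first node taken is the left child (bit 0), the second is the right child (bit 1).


Huffman tree construction:
Step 1: Merge C(4) + H(12) = 16
Step 2: Merge A(15) + (C+H)(16) = 31
Step 3: Merge B(21) + (A+(C+H))(31) = 52
Read each symbol's code off the tree from the root (left child = 0, right child = 1).

Codes:
  C: 110 (length 3)
  A: 10 (length 2)
  H: 111 (length 3)
  B: 0 (length 1)
Average code length: 99/52 = 1.9038 bits/symbol


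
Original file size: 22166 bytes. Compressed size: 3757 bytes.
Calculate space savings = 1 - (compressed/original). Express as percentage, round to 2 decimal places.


ratio = compressed/original = 3757/22166 = 0.169494
savings = 1 - ratio = 1 - 0.169494 = 0.830506
as a percentage: 0.830506 * 100 = 83.05%

Space savings = 1 - 3757/22166 = 83.05%


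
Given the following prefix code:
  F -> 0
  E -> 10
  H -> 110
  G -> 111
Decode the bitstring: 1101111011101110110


Decoding step by step:
Bits 110 -> H
Bits 111 -> G
Bits 10 -> E
Bits 111 -> G
Bits 0 -> F
Bits 111 -> G
Bits 0 -> F
Bits 110 -> H


Decoded message: HGEGFGFH


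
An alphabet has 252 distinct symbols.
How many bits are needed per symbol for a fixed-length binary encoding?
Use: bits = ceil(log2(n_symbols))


log2(252) = 7.9773
Bracket: 2^7 = 128 < 252 <= 2^8 = 256
So ceil(log2(252)) = 8

bits = ceil(log2(252)) = ceil(7.9773) = 8 bits


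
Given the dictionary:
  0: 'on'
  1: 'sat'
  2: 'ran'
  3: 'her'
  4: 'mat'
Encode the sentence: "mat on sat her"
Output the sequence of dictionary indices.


Look up each word in the dictionary:
  'mat' -> 4
  'on' -> 0
  'sat' -> 1
  'her' -> 3

Encoded: [4, 0, 1, 3]


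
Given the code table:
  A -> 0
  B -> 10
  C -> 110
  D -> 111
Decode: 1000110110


Decoding:
10 -> B
0 -> A
0 -> A
110 -> C
110 -> C


Result: BAACC


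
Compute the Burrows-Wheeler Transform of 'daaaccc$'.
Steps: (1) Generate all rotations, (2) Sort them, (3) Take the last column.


Rotations (sorted):
  0: $daaaccc -> last char: c
  1: aaaccc$d -> last char: d
  2: aaccc$da -> last char: a
  3: accc$daa -> last char: a
  4: c$daaacc -> last char: c
  5: cc$daaac -> last char: c
  6: ccc$daaa -> last char: a
  7: daaaccc$ -> last char: $


BWT = cdaacca$


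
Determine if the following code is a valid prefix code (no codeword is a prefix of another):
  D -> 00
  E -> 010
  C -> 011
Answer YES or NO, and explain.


Checking each pair (does one codeword prefix another?):
  D='00' vs E='010': no prefix
  D='00' vs C='011': no prefix
  E='010' vs D='00': no prefix
  E='010' vs C='011': no prefix
  C='011' vs D='00': no prefix
  C='011' vs E='010': no prefix
No violation found over all pairs.

YES -- this is a valid prefix code. No codeword is a prefix of any other codeword.


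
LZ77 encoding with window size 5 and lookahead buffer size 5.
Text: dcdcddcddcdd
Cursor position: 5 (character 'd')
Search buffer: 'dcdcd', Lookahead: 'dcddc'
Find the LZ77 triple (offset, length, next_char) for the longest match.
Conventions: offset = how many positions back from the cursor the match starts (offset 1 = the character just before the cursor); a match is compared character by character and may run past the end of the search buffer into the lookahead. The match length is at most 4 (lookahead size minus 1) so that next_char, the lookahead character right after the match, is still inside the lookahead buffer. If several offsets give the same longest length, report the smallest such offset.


Try each offset into the search buffer:
  offset=1 (pos 4, char 'd'): match length 1
  offset=2 (pos 3, char 'c'): match length 0
  offset=3 (pos 2, char 'd'): match length 4
  offset=4 (pos 1, char 'c'): match length 0
  offset=5 (pos 0, char 'd'): match length 3
Longest match has length 4 at offset 3.
next_char = character at position 5 + 4 = 9 -> 'c'

Best match: offset=3, length=4 (matching 'dcdd' starting at position 2)
LZ77 triple: (3, 4, 'c')


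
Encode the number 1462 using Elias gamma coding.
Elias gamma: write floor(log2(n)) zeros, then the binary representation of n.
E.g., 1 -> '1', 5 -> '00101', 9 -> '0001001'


num_bits = floor(log2(1462)) + 1 = 11
leading_zeros = num_bits - 1 = 10
binary(1462) = 10110110110

Elias gamma(1462) = '0000000000' + '10110110110' = 000000000010110110110 (21 bits)


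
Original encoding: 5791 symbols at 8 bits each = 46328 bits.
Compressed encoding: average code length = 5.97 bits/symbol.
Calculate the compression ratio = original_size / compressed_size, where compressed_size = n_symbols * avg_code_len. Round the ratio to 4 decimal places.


original_size = n_symbols * orig_bits = 5791 * 8 = 46328 bits
compressed_size = n_symbols * avg_code_len = 5791 * 5.97 = 34572.27 bits
ratio = original_size / compressed_size = 46328 / 34572.27 = 1.34

Compression ratio = 1.34


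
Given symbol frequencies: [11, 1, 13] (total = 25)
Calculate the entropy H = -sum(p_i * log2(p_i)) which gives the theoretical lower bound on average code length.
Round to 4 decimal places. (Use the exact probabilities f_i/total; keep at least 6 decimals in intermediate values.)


Per-symbol terms -p_i * log2(p_i) with p_i = f_i/25:
  p = 11/25 = 0.440000: log2(p) = -1.184425, -p*log2(p) = 0.521147
  p = 1/25 = 0.040000: log2(p) = -4.643856, -p*log2(p) = 0.185754
  p = 13/25 = 0.520000: log2(p) = -0.943416, -p*log2(p) = 0.490577
H = 0.521147 + 0.185754 + 0.490577 = 1.197478

H = 1.1975 bits/symbol


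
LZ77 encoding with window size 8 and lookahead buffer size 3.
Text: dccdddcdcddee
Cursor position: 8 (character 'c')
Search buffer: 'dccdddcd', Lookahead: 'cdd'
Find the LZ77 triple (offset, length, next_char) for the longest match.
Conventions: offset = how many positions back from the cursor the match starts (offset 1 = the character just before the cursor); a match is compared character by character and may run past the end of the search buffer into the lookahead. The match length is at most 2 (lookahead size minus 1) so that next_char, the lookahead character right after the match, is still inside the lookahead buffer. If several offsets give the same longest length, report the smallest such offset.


Try each offset into the search buffer:
  offset=1 (pos 7, char 'd'): match length 0
  offset=2 (pos 6, char 'c'): match length 2
  offset=3 (pos 5, char 'd'): match length 0
  offset=4 (pos 4, char 'd'): match length 0
  offset=5 (pos 3, char 'd'): match length 0
  offset=6 (pos 2, char 'c'): match length 2
  offset=7 (pos 1, char 'c'): match length 1
  offset=8 (pos 0, char 'd'): match length 0
Longest match has length 2, found at offsets 2, 6; take the smallest, offset 2.
next_char = character at position 8 + 2 = 10 -> 'd'

Best match: offset=2, length=2 (matching 'cd' starting at position 6)
LZ77 triple: (2, 2, 'd')


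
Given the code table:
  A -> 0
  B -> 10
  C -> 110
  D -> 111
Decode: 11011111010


Decoding:
110 -> C
111 -> D
110 -> C
10 -> B


Result: CDCB


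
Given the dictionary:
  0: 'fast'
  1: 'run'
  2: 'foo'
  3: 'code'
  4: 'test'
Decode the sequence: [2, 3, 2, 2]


Look up each index in the dictionary:
  2 -> 'foo'
  3 -> 'code'
  2 -> 'foo'
  2 -> 'foo'

Decoded: "foo code foo foo"


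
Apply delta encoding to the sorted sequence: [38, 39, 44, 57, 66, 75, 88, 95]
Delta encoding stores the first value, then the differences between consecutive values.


First value: 38
Deltas:
  39 - 38 = 1
  44 - 39 = 5
  57 - 44 = 13
  66 - 57 = 9
  75 - 66 = 9
  88 - 75 = 13
  95 - 88 = 7


Delta encoded: [38, 1, 5, 13, 9, 9, 13, 7]


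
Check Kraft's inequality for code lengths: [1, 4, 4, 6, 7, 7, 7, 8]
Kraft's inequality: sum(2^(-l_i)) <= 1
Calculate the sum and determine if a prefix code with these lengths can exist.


Sum = 2^(-1) + 2^(-4) + 2^(-4) + 2^(-6) + 2^(-7) + 2^(-7) + 2^(-7) + 2^(-8)
    = 0.5 + 0.0625 + 0.0625 + 0.015625 + 0.0078125 + 0.0078125 + 0.0078125 + 0.00390625
    = 171/256 = 0.66796875
Since 0.66796875 <= 1, Kraft's inequality IS satisfied.
A prefix code with these lengths CAN exist.

Kraft sum = 0.66796875. Satisfied.


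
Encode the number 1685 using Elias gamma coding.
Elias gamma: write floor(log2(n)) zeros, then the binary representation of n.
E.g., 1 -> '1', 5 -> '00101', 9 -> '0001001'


num_bits = floor(log2(1685)) + 1 = 11
leading_zeros = num_bits - 1 = 10
binary(1685) = 11010010101

Elias gamma(1685) = '0000000000' + '11010010101' = 000000000011010010101 (21 bits)


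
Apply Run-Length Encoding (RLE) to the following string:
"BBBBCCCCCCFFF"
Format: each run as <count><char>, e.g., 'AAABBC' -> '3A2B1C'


Scanning runs left to right:
  i=0: run of 'B' x 4 -> '4B'
  i=4: run of 'C' x 6 -> '6C'
  i=10: run of 'F' x 3 -> '3F'

RLE = 4B6C3F


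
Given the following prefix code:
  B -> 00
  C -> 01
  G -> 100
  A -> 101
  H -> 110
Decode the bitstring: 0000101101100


Decoding step by step:
Bits 00 -> B
Bits 00 -> B
Bits 101 -> A
Bits 101 -> A
Bits 100 -> G


Decoded message: BBAAG


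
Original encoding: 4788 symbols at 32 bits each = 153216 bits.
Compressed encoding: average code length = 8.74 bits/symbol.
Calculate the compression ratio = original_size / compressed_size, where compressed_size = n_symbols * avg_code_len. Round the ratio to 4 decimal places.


original_size = n_symbols * orig_bits = 4788 * 32 = 153216 bits
compressed_size = n_symbols * avg_code_len = 4788 * 8.74 = 41847.12 bits
ratio = original_size / compressed_size = 153216 / 41847.12 = 3.6613

Compression ratio = 3.6613


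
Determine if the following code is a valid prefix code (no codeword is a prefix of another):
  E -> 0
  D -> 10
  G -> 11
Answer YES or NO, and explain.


Checking each pair (does one codeword prefix another?):
  E='0' vs D='10': no prefix
  E='0' vs G='11': no prefix
  D='10' vs E='0': no prefix
  D='10' vs G='11': no prefix
  G='11' vs E='0': no prefix
  G='11' vs D='10': no prefix
No violation found over all pairs.

YES -- this is a valid prefix code. No codeword is a prefix of any other codeword.


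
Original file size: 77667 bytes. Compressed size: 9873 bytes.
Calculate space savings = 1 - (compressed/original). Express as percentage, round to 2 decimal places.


ratio = compressed/original = 9873/77667 = 0.12712
savings = 1 - ratio = 1 - 0.12712 = 0.87288
as a percentage: 0.87288 * 100 = 87.29%

Space savings = 1 - 9873/77667 = 87.29%


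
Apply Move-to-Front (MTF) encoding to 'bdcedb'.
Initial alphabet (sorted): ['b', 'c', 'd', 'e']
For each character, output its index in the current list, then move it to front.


MTF encoding:
'b': index 0 in ['b', 'c', 'd', 'e'] -> ['b', 'c', 'd', 'e']
'd': index 2 in ['b', 'c', 'd', 'e'] -> ['d', 'b', 'c', 'e']
'c': index 2 in ['d', 'b', 'c', 'e'] -> ['c', 'd', 'b', 'e']
'e': index 3 in ['c', 'd', 'b', 'e'] -> ['e', 'c', 'd', 'b']
'd': index 2 in ['e', 'c', 'd', 'b'] -> ['d', 'e', 'c', 'b']
'b': index 3 in ['d', 'e', 'c', 'b'] -> ['b', 'd', 'e', 'c']


Output: [0, 2, 2, 3, 2, 3]


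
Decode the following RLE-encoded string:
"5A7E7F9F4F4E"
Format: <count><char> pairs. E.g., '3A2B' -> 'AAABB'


Expanding each <count><char> pair:
  5A -> 'AAAAA'
  7E -> 'EEEEEEE'
  7F -> 'FFFFFFF'
  9F -> 'FFFFFFFFF'
  4F -> 'FFFF'
  4E -> 'EEEE'

Decoded = AAAAAEEEEEEEFFFFFFFFFFFFFFFFFFFFEEEE


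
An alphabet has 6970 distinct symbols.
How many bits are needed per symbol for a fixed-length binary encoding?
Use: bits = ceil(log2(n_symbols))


log2(6970) = 12.7669
Bracket: 2^12 = 4096 < 6970 <= 2^13 = 8192
So ceil(log2(6970)) = 13

bits = ceil(log2(6970)) = ceil(12.7669) = 13 bits


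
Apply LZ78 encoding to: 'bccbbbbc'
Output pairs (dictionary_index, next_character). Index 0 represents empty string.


LZ78 encoding steps:
Dictionary: {0: ''}
Step 1: w='' (idx 0), next='b' -> output (0, 'b'), add 'b' as idx 1
Step 2: w='' (idx 0), next='c' -> output (0, 'c'), add 'c' as idx 2
Step 3: w='c' (idx 2), next='b' -> output (2, 'b'), add 'cb' as idx 3
Step 4: w='b' (idx 1), next='b' -> output (1, 'b'), add 'bb' as idx 4
Step 5: w='b' (idx 1), next='c' -> output (1, 'c'), add 'bc' as idx 5


Encoded: [(0, 'b'), (0, 'c'), (2, 'b'), (1, 'b'), (1, 'c')]


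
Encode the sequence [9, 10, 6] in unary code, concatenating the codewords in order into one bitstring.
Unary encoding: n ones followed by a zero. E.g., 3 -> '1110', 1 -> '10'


Encode each number as n ones followed by a terminating 0:
  9 -> 1111111110 (10 bits)
  10 -> 11111111110 (11 bits)
  6 -> 1111110 (7 bits)
Total length = 10 + 11 + 7 = 28 bits.

Unary([9, 10, 6]) = 1111111110111111111101111110 (28 bits)


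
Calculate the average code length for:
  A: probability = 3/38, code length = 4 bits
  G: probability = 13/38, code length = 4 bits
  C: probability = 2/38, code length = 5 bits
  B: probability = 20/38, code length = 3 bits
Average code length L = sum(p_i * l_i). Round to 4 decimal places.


Weighted contributions p_i * l_i:
  A: (3/38) * 4 = 12/38
  G: (13/38) * 4 = 52/38
  C: (2/38) * 5 = 10/38
  B: (20/38) * 3 = 60/38
Sum = (12 + 52 + 10 + 60)/38 = 134/38

L = 134/38 = 3.5263 bits/symbol


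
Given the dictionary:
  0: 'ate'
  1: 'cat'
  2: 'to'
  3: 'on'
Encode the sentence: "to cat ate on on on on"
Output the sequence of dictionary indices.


Look up each word in the dictionary:
  'to' -> 2
  'cat' -> 1
  'ate' -> 0
  'on' -> 3
  'on' -> 3
  'on' -> 3
  'on' -> 3

Encoded: [2, 1, 0, 3, 3, 3, 3]


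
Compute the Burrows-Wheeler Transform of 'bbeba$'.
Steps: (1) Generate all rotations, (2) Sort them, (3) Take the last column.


Rotations (sorted):
  0: $bbeba -> last char: a
  1: a$bbeb -> last char: b
  2: ba$bbe -> last char: e
  3: bbeba$ -> last char: $
  4: beba$b -> last char: b
  5: eba$bb -> last char: b


BWT = abe$bb


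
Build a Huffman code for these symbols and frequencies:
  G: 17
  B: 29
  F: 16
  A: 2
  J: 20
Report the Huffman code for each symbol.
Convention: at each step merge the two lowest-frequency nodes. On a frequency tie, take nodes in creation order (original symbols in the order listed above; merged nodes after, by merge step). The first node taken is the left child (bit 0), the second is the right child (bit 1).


Huffman tree construction:
Step 1: Merge A(2) + F(16) = 18
Step 2: Merge G(17) + (A+F)(18) = 35
Step 3: Merge J(20) + B(29) = 49
Step 4: Merge (G+(A+F))(35) + (J+B)(49) = 84
Read each symbol's code off the tree from the root (left child = 0, right child = 1).

Codes:
  G: 00 (length 2)
  B: 11 (length 2)
  F: 011 (length 3)
  A: 010 (length 3)
  J: 10 (length 2)
Average code length: 186/84 = 2.2143 bits/symbol


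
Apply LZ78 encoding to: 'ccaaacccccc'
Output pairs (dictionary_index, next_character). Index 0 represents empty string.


LZ78 encoding steps:
Dictionary: {0: ''}
Step 1: w='' (idx 0), next='c' -> output (0, 'c'), add 'c' as idx 1
Step 2: w='c' (idx 1), next='a' -> output (1, 'a'), add 'ca' as idx 2
Step 3: w='' (idx 0), next='a' -> output (0, 'a'), add 'a' as idx 3
Step 4: w='a' (idx 3), next='c' -> output (3, 'c'), add 'ac' as idx 4
Step 5: w='c' (idx 1), next='c' -> output (1, 'c'), add 'cc' as idx 5
Step 6: w='cc' (idx 5), next='c' -> output (5, 'c'), add 'ccc' as idx 6


Encoded: [(0, 'c'), (1, 'a'), (0, 'a'), (3, 'c'), (1, 'c'), (5, 'c')]


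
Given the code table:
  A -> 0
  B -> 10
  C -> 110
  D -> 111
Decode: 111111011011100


Decoding:
111 -> D
111 -> D
0 -> A
110 -> C
111 -> D
0 -> A
0 -> A


Result: DDACDAA


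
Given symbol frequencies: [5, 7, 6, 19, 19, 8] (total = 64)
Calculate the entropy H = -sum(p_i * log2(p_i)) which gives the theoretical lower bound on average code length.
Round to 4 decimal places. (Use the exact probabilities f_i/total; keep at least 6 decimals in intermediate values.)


Per-symbol terms -p_i * log2(p_i) with p_i = f_i/64:
  p = 5/64 = 0.078125: log2(p) = -3.678072, -p*log2(p) = 0.287349
  p = 7/64 = 0.109375: log2(p) = -3.192645, -p*log2(p) = 0.349196
  p = 6/64 = 0.093750: log2(p) = -3.415037, -p*log2(p) = 0.320160
  p = 19/64 = 0.296875: log2(p) = -1.752072, -p*log2(p) = 0.520147
  p = 19/64 = 0.296875: log2(p) = -1.752072, -p*log2(p) = 0.520147
  p = 8/64 = 0.125000: log2(p) = -3.000000, -p*log2(p) = 0.375000
H = 0.287349 + 0.349196 + 0.320160 + 0.520147 + 0.520147 + 0.375000 = 2.371999

H = 2.372 bits/symbol


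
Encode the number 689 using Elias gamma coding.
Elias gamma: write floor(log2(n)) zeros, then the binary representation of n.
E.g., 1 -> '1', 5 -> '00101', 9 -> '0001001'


num_bits = floor(log2(689)) + 1 = 10
leading_zeros = num_bits - 1 = 9
binary(689) = 1010110001

Elias gamma(689) = '000000000' + '1010110001' = 0000000001010110001 (19 bits)


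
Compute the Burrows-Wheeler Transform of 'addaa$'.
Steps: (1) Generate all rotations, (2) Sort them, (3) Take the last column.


Rotations (sorted):
  0: $addaa -> last char: a
  1: a$adda -> last char: a
  2: aa$add -> last char: d
  3: addaa$ -> last char: $
  4: daa$ad -> last char: d
  5: ddaa$a -> last char: a


BWT = aad$da


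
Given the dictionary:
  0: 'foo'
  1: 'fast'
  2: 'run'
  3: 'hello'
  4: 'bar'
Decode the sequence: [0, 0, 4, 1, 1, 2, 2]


Look up each index in the dictionary:
  0 -> 'foo'
  0 -> 'foo'
  4 -> 'bar'
  1 -> 'fast'
  1 -> 'fast'
  2 -> 'run'
  2 -> 'run'

Decoded: "foo foo bar fast fast run run"


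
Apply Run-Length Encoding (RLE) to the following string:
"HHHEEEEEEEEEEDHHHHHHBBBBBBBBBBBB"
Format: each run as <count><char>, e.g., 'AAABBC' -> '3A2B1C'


Scanning runs left to right:
  i=0: run of 'H' x 3 -> '3H'
  i=3: run of 'E' x 10 -> '10E'
  i=13: run of 'D' x 1 -> '1D'
  i=14: run of 'H' x 6 -> '6H'
  i=20: run of 'B' x 12 -> '12B'

RLE = 3H10E1D6H12B


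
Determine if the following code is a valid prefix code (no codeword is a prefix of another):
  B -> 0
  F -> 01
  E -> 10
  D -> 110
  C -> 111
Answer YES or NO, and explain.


Checking each pair (does one codeword prefix another?):
  B='0' vs F='01': prefix -- VIOLATION

NO -- this is NOT a valid prefix code. B (0) is a prefix of F (01).


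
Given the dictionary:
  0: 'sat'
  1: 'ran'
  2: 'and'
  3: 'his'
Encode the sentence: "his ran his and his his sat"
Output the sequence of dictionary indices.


Look up each word in the dictionary:
  'his' -> 3
  'ran' -> 1
  'his' -> 3
  'and' -> 2
  'his' -> 3
  'his' -> 3
  'sat' -> 0

Encoded: [3, 1, 3, 2, 3, 3, 0]


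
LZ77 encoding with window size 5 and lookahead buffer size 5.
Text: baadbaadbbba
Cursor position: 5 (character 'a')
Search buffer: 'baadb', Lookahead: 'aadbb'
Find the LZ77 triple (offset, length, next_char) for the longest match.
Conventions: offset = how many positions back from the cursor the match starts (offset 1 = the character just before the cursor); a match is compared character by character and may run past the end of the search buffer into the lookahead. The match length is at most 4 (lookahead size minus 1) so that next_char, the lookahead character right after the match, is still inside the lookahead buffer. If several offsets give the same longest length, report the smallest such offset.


Try each offset into the search buffer:
  offset=1 (pos 4, char 'b'): match length 0
  offset=2 (pos 3, char 'd'): match length 0
  offset=3 (pos 2, char 'a'): match length 1
  offset=4 (pos 1, char 'a'): match length 4
  offset=5 (pos 0, char 'b'): match length 0
Longest match has length 4 at offset 4.
next_char = character at position 5 + 4 = 9 -> 'b'

Best match: offset=4, length=4 (matching 'aadb' starting at position 1)
LZ77 triple: (4, 4, 'b')


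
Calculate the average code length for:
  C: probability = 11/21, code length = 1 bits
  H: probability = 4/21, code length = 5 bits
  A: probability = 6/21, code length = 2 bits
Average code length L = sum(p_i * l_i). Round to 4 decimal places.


Weighted contributions p_i * l_i:
  C: (11/21) * 1 = 11/21
  H: (4/21) * 5 = 20/21
  A: (6/21) * 2 = 12/21
Sum = (11 + 20 + 12)/21 = 43/21

L = 43/21 = 2.0476 bits/symbol


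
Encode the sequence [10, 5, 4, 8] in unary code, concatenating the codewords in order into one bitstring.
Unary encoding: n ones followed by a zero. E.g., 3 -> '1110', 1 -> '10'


Encode each number as n ones followed by a terminating 0:
  10 -> 11111111110 (11 bits)
  5 -> 111110 (6 bits)
  4 -> 11110 (5 bits)
  8 -> 111111110 (9 bits)
Total length = 11 + 6 + 5 + 9 = 31 bits.

Unary([10, 5, 4, 8]) = 1111111111011111011110111111110 (31 bits)


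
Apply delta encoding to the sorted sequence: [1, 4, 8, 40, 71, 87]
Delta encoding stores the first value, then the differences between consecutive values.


First value: 1
Deltas:
  4 - 1 = 3
  8 - 4 = 4
  40 - 8 = 32
  71 - 40 = 31
  87 - 71 = 16


Delta encoded: [1, 3, 4, 32, 31, 16]


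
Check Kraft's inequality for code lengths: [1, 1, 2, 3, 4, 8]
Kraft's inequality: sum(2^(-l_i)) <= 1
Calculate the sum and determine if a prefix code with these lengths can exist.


Sum = 2^(-1) + 2^(-1) + 2^(-2) + 2^(-3) + 2^(-4) + 2^(-8)
    = 0.5 + 0.5 + 0.25 + 0.125 + 0.0625 + 0.00390625
    = 369/256 = 1.44140625
Since 1.44140625 > 1, Kraft's inequality is NOT satisfied.
A prefix code with these lengths CANNOT exist.

Kraft sum = 1.44140625. Not satisfied.


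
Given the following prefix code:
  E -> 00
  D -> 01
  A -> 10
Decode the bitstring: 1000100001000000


Decoding step by step:
Bits 10 -> A
Bits 00 -> E
Bits 10 -> A
Bits 00 -> E
Bits 01 -> D
Bits 00 -> E
Bits 00 -> E
Bits 00 -> E


Decoded message: AEAEDEEE


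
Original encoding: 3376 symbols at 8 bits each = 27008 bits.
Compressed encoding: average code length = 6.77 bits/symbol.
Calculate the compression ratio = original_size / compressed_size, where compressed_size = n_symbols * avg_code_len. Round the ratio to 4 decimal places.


original_size = n_symbols * orig_bits = 3376 * 8 = 27008 bits
compressed_size = n_symbols * avg_code_len = 3376 * 6.77 = 22855.52 bits
ratio = original_size / compressed_size = 27008 / 22855.52 = 1.1817

Compression ratio = 1.1817


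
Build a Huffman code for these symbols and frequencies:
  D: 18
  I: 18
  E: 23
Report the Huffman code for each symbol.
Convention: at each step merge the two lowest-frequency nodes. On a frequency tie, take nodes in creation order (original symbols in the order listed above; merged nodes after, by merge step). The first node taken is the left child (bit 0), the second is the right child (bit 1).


Huffman tree construction:
Step 1: Merge D(18) + I(18) = 36
Step 2: Merge E(23) + (D+I)(36) = 59
Read each symbol's code off the tree from the root (left child = 0, right child = 1).

Codes:
  D: 10 (length 2)
  I: 11 (length 2)
  E: 0 (length 1)
Average code length: 95/59 = 1.6102 bits/symbol


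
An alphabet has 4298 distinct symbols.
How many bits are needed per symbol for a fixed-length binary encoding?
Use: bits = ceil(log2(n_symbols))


log2(4298) = 12.0694
Bracket: 2^12 = 4096 < 4298 <= 2^13 = 8192
So ceil(log2(4298)) = 13

bits = ceil(log2(4298)) = ceil(12.0694) = 13 bits


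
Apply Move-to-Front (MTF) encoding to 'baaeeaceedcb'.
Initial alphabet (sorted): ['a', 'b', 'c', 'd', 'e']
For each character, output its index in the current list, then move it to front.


MTF encoding:
'b': index 1 in ['a', 'b', 'c', 'd', 'e'] -> ['b', 'a', 'c', 'd', 'e']
'a': index 1 in ['b', 'a', 'c', 'd', 'e'] -> ['a', 'b', 'c', 'd', 'e']
'a': index 0 in ['a', 'b', 'c', 'd', 'e'] -> ['a', 'b', 'c', 'd', 'e']
'e': index 4 in ['a', 'b', 'c', 'd', 'e'] -> ['e', 'a', 'b', 'c', 'd']
'e': index 0 in ['e', 'a', 'b', 'c', 'd'] -> ['e', 'a', 'b', 'c', 'd']
'a': index 1 in ['e', 'a', 'b', 'c', 'd'] -> ['a', 'e', 'b', 'c', 'd']
'c': index 3 in ['a', 'e', 'b', 'c', 'd'] -> ['c', 'a', 'e', 'b', 'd']
'e': index 2 in ['c', 'a', 'e', 'b', 'd'] -> ['e', 'c', 'a', 'b', 'd']
'e': index 0 in ['e', 'c', 'a', 'b', 'd'] -> ['e', 'c', 'a', 'b', 'd']
'd': index 4 in ['e', 'c', 'a', 'b', 'd'] -> ['d', 'e', 'c', 'a', 'b']
'c': index 2 in ['d', 'e', 'c', 'a', 'b'] -> ['c', 'd', 'e', 'a', 'b']
'b': index 4 in ['c', 'd', 'e', 'a', 'b'] -> ['b', 'c', 'd', 'e', 'a']


Output: [1, 1, 0, 4, 0, 1, 3, 2, 0, 4, 2, 4]


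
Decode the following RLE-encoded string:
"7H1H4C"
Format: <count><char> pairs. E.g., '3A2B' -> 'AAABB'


Expanding each <count><char> pair:
  7H -> 'HHHHHHH'
  1H -> 'H'
  4C -> 'CCCC'

Decoded = HHHHHHHHCCCC


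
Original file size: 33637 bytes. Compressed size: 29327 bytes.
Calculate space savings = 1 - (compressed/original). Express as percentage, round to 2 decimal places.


ratio = compressed/original = 29327/33637 = 0.871867
savings = 1 - ratio = 1 - 0.871867 = 0.128133
as a percentage: 0.128133 * 100 = 12.81%

Space savings = 1 - 29327/33637 = 12.81%


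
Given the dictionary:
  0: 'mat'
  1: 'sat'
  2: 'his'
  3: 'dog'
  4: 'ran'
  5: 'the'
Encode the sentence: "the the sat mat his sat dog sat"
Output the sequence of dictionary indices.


Look up each word in the dictionary:
  'the' -> 5
  'the' -> 5
  'sat' -> 1
  'mat' -> 0
  'his' -> 2
  'sat' -> 1
  'dog' -> 3
  'sat' -> 1

Encoded: [5, 5, 1, 0, 2, 1, 3, 1]


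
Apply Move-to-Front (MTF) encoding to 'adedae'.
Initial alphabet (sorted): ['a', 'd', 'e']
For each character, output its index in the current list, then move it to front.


MTF encoding:
'a': index 0 in ['a', 'd', 'e'] -> ['a', 'd', 'e']
'd': index 1 in ['a', 'd', 'e'] -> ['d', 'a', 'e']
'e': index 2 in ['d', 'a', 'e'] -> ['e', 'd', 'a']
'd': index 1 in ['e', 'd', 'a'] -> ['d', 'e', 'a']
'a': index 2 in ['d', 'e', 'a'] -> ['a', 'd', 'e']
'e': index 2 in ['a', 'd', 'e'] -> ['e', 'a', 'd']


Output: [0, 1, 2, 1, 2, 2]


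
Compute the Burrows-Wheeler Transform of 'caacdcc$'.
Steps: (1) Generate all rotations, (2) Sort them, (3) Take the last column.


Rotations (sorted):
  0: $caacdcc -> last char: c
  1: aacdcc$c -> last char: c
  2: acdcc$ca -> last char: a
  3: c$caacdc -> last char: c
  4: caacdcc$ -> last char: $
  5: cc$caacd -> last char: d
  6: cdcc$caa -> last char: a
  7: dcc$caac -> last char: c


BWT = ccac$dac


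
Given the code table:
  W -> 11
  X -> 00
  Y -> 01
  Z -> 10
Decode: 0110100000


Decoding:
01 -> Y
10 -> Z
10 -> Z
00 -> X
00 -> X


Result: YZZXX


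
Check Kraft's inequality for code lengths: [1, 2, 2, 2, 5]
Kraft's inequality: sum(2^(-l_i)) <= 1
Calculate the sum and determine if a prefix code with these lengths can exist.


Sum = 2^(-1) + 2^(-2) + 2^(-2) + 2^(-2) + 2^(-5)
    = 0.5 + 0.25 + 0.25 + 0.25 + 0.03125
    = 41/32 = 1.28125
Since 1.28125 > 1, Kraft's inequality is NOT satisfied.
A prefix code with these lengths CANNOT exist.

Kraft sum = 1.28125. Not satisfied.


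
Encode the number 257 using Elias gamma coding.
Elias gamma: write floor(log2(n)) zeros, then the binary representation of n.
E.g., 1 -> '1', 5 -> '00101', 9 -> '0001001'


num_bits = floor(log2(257)) + 1 = 9
leading_zeros = num_bits - 1 = 8
binary(257) = 100000001

Elias gamma(257) = '00000000' + '100000001' = 00000000100000001 (17 bits)
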